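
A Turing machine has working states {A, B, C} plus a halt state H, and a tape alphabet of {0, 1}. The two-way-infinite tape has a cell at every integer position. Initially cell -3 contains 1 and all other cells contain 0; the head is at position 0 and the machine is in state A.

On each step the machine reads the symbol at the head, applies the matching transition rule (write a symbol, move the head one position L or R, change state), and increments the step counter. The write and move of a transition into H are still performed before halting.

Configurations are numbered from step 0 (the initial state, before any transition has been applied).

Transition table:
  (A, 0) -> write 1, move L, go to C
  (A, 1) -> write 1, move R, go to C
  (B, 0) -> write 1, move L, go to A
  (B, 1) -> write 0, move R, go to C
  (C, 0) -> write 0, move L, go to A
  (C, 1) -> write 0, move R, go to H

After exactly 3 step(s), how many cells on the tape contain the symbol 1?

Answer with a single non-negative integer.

Answer: 3

Derivation:
Step 1: in state A at pos 0, read 0 -> (A,0)->write 1,move L,goto C. Now: state=C, head=-1, tape[-4..1]=010010 (head:    ^)
Step 2: in state C at pos -1, read 0 -> (C,0)->write 0,move L,goto A. Now: state=A, head=-2, tape[-4..1]=010010 (head:   ^)
Step 3: in state A at pos -2, read 0 -> (A,0)->write 1,move L,goto C. Now: state=C, head=-3, tape[-4..1]=011010 (head:  ^)
Cells containing 1 after step 3: {-3, -2, 0} -> 3 cell(s)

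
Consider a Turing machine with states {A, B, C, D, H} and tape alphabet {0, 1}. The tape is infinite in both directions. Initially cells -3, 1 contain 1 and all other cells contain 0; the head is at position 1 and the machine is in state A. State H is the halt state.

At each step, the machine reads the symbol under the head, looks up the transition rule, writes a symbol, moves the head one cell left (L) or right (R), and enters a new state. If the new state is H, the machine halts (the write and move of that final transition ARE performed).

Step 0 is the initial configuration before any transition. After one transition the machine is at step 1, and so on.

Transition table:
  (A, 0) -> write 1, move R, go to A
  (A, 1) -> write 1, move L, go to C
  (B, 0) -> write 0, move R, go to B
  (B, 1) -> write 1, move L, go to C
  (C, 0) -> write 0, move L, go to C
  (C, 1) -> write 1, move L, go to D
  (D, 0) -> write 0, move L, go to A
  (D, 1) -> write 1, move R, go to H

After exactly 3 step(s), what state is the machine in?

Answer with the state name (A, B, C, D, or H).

Step 1: in state A at pos 1, read 1 -> (A,1)->write 1,move L,goto C. Now: state=C, head=0, tape[-4..2]=0100010 (head:     ^)
Step 2: in state C at pos 0, read 0 -> (C,0)->write 0,move L,goto C. Now: state=C, head=-1, tape[-4..2]=0100010 (head:    ^)
Step 3: in state C at pos -1, read 0 -> (C,0)->write 0,move L,goto C. Now: state=C, head=-2, tape[-4..2]=0100010 (head:   ^)

Answer: C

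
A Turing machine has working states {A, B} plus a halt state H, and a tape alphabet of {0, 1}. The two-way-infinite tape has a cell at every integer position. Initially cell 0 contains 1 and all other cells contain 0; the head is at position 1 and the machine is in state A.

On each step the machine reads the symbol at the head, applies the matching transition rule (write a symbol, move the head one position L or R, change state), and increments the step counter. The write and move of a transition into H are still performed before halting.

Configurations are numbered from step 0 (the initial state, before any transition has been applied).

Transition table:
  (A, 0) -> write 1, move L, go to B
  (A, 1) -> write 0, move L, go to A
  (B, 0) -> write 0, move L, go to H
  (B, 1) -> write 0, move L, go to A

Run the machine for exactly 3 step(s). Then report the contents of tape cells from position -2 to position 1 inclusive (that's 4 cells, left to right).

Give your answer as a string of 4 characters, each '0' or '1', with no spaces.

Step 1: in state A at pos 1, read 0 -> (A,0)->write 1,move L,goto B. Now: state=B, head=0, tape[-1..2]=0110 (head:  ^)
Step 2: in state B at pos 0, read 1 -> (B,1)->write 0,move L,goto A. Now: state=A, head=-1, tape[-2..2]=00010 (head:  ^)
Step 3: in state A at pos -1, read 0 -> (A,0)->write 1,move L,goto B. Now: state=B, head=-2, tape[-3..2]=001010 (head:  ^)

Answer: 0101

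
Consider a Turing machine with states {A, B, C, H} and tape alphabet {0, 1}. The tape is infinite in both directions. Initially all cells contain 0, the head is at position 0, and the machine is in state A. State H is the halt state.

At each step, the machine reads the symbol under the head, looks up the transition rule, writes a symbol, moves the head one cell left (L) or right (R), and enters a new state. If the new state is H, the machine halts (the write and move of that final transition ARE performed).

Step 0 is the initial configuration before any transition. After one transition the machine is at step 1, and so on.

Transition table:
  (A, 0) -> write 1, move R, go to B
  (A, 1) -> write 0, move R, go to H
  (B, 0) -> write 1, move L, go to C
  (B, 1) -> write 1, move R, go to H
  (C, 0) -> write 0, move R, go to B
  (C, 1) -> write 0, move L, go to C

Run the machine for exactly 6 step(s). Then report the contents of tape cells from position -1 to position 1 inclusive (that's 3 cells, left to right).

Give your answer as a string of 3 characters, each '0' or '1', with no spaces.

Step 1: in state A at pos 0, read 0 -> (A,0)->write 1,move R,goto B. Now: state=B, head=1, tape[-1..2]=0100 (head:   ^)
Step 2: in state B at pos 1, read 0 -> (B,0)->write 1,move L,goto C. Now: state=C, head=0, tape[-1..2]=0110 (head:  ^)
Step 3: in state C at pos 0, read 1 -> (C,1)->write 0,move L,goto C. Now: state=C, head=-1, tape[-2..2]=00010 (head:  ^)
Step 4: in state C at pos -1, read 0 -> (C,0)->write 0,move R,goto B. Now: state=B, head=0, tape[-2..2]=00010 (head:   ^)
Step 5: in state B at pos 0, read 0 -> (B,0)->write 1,move L,goto C. Now: state=C, head=-1, tape[-2..2]=00110 (head:  ^)
Step 6: in state C at pos -1, read 0 -> (C,0)->write 0,move R,goto B. Now: state=B, head=0, tape[-2..2]=00110 (head:   ^)

Answer: 011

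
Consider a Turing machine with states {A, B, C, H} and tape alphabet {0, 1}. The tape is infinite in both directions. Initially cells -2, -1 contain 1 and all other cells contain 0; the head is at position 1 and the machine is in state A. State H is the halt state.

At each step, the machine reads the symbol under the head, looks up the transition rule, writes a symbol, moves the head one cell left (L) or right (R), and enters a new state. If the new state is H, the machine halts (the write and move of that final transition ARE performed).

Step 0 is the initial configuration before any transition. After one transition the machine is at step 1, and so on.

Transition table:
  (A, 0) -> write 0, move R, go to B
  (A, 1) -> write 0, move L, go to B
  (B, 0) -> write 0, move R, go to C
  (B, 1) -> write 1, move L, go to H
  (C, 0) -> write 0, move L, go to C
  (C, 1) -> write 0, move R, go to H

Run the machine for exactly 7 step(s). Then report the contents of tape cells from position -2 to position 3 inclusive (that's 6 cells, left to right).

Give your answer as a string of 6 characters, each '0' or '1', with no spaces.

Step 1: in state A at pos 1, read 0 -> (A,0)->write 0,move R,goto B. Now: state=B, head=2, tape[-3..3]=0110000 (head:      ^)
Step 2: in state B at pos 2, read 0 -> (B,0)->write 0,move R,goto C. Now: state=C, head=3, tape[-3..4]=01100000 (head:       ^)
Step 3: in state C at pos 3, read 0 -> (C,0)->write 0,move L,goto C. Now: state=C, head=2, tape[-3..4]=01100000 (head:      ^)
Step 4: in state C at pos 2, read 0 -> (C,0)->write 0,move L,goto C. Now: state=C, head=1, tape[-3..4]=01100000 (head:     ^)
Step 5: in state C at pos 1, read 0 -> (C,0)->write 0,move L,goto C. Now: state=C, head=0, tape[-3..4]=01100000 (head:    ^)
Step 6: in state C at pos 0, read 0 -> (C,0)->write 0,move L,goto C. Now: state=C, head=-1, tape[-3..4]=01100000 (head:   ^)
Step 7: in state C at pos -1, read 1 -> (C,1)->write 0,move R,goto H. Now: state=H, head=0, tape[-3..4]=01000000 (head:    ^)

Answer: 100000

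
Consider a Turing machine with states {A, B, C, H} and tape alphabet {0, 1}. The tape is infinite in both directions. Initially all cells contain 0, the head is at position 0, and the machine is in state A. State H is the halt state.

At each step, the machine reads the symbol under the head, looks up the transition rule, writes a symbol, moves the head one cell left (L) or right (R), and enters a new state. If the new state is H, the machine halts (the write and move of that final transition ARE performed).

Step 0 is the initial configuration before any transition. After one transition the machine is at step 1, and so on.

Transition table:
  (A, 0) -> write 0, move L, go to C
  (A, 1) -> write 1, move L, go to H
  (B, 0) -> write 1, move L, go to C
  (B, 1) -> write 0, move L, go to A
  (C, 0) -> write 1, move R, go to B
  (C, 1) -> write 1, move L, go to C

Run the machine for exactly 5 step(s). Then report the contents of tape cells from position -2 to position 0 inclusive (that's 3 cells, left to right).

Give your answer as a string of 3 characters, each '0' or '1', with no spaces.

Answer: 111

Derivation:
Step 1: in state A at pos 0, read 0 -> (A,0)->write 0,move L,goto C. Now: state=C, head=-1, tape[-2..1]=0000 (head:  ^)
Step 2: in state C at pos -1, read 0 -> (C,0)->write 1,move R,goto B. Now: state=B, head=0, tape[-2..1]=0100 (head:   ^)
Step 3: in state B at pos 0, read 0 -> (B,0)->write 1,move L,goto C. Now: state=C, head=-1, tape[-2..1]=0110 (head:  ^)
Step 4: in state C at pos -1, read 1 -> (C,1)->write 1,move L,goto C. Now: state=C, head=-2, tape[-3..1]=00110 (head:  ^)
Step 5: in state C at pos -2, read 0 -> (C,0)->write 1,move R,goto B. Now: state=B, head=-1, tape[-3..1]=01110 (head:   ^)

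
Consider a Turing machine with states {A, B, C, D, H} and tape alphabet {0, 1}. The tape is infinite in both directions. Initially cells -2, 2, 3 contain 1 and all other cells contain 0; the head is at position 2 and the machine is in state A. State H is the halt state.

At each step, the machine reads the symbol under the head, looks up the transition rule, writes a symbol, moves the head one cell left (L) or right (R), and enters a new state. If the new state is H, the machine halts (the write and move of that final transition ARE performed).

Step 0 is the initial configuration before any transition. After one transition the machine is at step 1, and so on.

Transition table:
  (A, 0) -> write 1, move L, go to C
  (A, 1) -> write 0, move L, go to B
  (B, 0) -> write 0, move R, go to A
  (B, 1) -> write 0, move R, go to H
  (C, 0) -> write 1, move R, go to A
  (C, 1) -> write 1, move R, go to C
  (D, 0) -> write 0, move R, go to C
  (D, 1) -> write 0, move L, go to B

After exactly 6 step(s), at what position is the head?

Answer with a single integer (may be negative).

Answer: 2

Derivation:
Step 1: in state A at pos 2, read 1 -> (A,1)->write 0,move L,goto B. Now: state=B, head=1, tape[-3..4]=01000010 (head:     ^)
Step 2: in state B at pos 1, read 0 -> (B,0)->write 0,move R,goto A. Now: state=A, head=2, tape[-3..4]=01000010 (head:      ^)
Step 3: in state A at pos 2, read 0 -> (A,0)->write 1,move L,goto C. Now: state=C, head=1, tape[-3..4]=01000110 (head:     ^)
Step 4: in state C at pos 1, read 0 -> (C,0)->write 1,move R,goto A. Now: state=A, head=2, tape[-3..4]=01001110 (head:      ^)
Step 5: in state A at pos 2, read 1 -> (A,1)->write 0,move L,goto B. Now: state=B, head=1, tape[-3..4]=01001010 (head:     ^)
Step 6: in state B at pos 1, read 1 -> (B,1)->write 0,move R,goto H. Now: state=H, head=2, tape[-3..4]=01000010 (head:      ^)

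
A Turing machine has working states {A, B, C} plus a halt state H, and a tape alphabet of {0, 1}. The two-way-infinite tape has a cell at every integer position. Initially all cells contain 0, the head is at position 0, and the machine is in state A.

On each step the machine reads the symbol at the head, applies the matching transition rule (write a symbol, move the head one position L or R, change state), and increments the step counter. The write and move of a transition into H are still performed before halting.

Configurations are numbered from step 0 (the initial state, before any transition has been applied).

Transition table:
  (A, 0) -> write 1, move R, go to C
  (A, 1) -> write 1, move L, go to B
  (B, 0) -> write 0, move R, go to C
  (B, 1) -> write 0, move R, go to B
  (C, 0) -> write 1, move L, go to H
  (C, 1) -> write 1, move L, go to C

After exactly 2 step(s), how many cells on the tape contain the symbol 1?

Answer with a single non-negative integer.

Step 1: in state A at pos 0, read 0 -> (A,0)->write 1,move R,goto C. Now: state=C, head=1, tape[-1..2]=0100 (head:   ^)
Step 2: in state C at pos 1, read 0 -> (C,0)->write 1,move L,goto H. Now: state=H, head=0, tape[-1..2]=0110 (head:  ^)
Cells containing 1 after step 2: {0, 1} -> 2 cell(s)

Answer: 2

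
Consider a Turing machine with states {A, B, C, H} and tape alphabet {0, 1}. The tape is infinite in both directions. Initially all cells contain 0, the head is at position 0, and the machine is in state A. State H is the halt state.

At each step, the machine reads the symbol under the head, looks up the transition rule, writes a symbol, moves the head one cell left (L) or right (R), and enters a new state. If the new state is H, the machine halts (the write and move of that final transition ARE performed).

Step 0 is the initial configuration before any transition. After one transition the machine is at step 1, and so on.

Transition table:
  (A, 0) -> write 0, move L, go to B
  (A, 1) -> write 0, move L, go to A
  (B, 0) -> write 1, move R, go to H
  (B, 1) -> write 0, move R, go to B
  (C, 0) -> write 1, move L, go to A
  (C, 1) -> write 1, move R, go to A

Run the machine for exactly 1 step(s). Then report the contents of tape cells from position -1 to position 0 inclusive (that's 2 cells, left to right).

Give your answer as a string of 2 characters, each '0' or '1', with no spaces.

Answer: 00

Derivation:
Step 1: in state A at pos 0, read 0 -> (A,0)->write 0,move L,goto B. Now: state=B, head=-1, tape[-2..1]=0000 (head:  ^)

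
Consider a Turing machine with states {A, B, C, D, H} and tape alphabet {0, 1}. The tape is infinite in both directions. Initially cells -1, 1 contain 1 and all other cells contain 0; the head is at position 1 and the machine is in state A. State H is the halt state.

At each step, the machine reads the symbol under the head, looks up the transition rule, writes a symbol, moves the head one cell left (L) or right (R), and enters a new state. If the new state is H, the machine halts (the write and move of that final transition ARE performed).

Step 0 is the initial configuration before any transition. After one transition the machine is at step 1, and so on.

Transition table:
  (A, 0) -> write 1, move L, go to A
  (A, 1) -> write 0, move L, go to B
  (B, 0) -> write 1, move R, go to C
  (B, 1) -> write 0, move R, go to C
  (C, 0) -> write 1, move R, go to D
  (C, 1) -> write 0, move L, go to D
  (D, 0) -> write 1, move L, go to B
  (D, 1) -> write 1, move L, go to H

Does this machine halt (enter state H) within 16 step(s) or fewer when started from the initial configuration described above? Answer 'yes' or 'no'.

Step 1: in state A at pos 1, read 1 -> (A,1)->write 0,move L,goto B. Now: state=B, head=0, tape[-2..2]=01000 (head:   ^)
Step 2: in state B at pos 0, read 0 -> (B,0)->write 1,move R,goto C. Now: state=C, head=1, tape[-2..2]=01100 (head:    ^)
Step 3: in state C at pos 1, read 0 -> (C,0)->write 1,move R,goto D. Now: state=D, head=2, tape[-2..3]=011100 (head:     ^)
Step 4: in state D at pos 2, read 0 -> (D,0)->write 1,move L,goto B. Now: state=B, head=1, tape[-2..3]=011110 (head:    ^)
Step 5: in state B at pos 1, read 1 -> (B,1)->write 0,move R,goto C. Now: state=C, head=2, tape[-2..3]=011010 (head:     ^)
Step 6: in state C at pos 2, read 1 -> (C,1)->write 0,move L,goto D. Now: state=D, head=1, tape[-2..3]=011000 (head:    ^)
Step 7: in state D at pos 1, read 0 -> (D,0)->write 1,move L,goto B. Now: state=B, head=0, tape[-2..3]=011100 (head:   ^)
Step 8: in state B at pos 0, read 1 -> (B,1)->write 0,move R,goto C. Now: state=C, head=1, tape[-2..3]=010100 (head:    ^)
Step 9: in state C at pos 1, read 1 -> (C,1)->write 0,move L,goto D. Now: state=D, head=0, tape[-2..3]=010000 (head:   ^)
Step 10: in state D at pos 0, read 0 -> (D,0)->write 1,move L,goto B. Now: state=B, head=-1, tape[-2..3]=011000 (head:  ^)
Step 11: in state B at pos -1, read 1 -> (B,1)->write 0,move R,goto C. Now: state=C, head=0, tape[-2..3]=001000 (head:   ^)
Step 12: in state C at pos 0, read 1 -> (C,1)->write 0,move L,goto D. Now: state=D, head=-1, tape[-2..3]=000000 (head:  ^)
Step 13: in state D at pos -1, read 0 -> (D,0)->write 1,move L,goto B. Now: state=B, head=-2, tape[-3..3]=0010000 (head:  ^)
Step 14: in state B at pos -2, read 0 -> (B,0)->write 1,move R,goto C. Now: state=C, head=-1, tape[-3..3]=0110000 (head:   ^)
Step 15: in state C at pos -1, read 1 -> (C,1)->write 0,move L,goto D. Now: state=D, head=-2, tape[-3..3]=0100000 (head:  ^)
Step 16: in state D at pos -2, read 1 -> (D,1)->write 1,move L,goto H. Now: state=H, head=-3, tape[-4..3]=00100000 (head:  ^)
State H reached at step 16; 16 <= 16 -> yes

Answer: yes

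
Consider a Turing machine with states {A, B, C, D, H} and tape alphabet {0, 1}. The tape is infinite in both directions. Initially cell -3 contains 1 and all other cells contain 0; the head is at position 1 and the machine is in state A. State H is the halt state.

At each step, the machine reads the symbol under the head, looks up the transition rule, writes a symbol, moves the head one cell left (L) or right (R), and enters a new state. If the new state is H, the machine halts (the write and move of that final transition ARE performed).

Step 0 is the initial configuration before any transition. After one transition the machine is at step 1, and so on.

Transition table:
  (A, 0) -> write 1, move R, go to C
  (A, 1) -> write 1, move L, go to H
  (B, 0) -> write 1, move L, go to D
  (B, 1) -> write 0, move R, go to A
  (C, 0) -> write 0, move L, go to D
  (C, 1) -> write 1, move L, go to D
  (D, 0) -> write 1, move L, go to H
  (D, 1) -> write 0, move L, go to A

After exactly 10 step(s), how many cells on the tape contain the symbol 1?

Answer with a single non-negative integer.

Answer: 2

Derivation:
Step 1: in state A at pos 1, read 0 -> (A,0)->write 1,move R,goto C. Now: state=C, head=2, tape[-4..3]=01000100 (head:       ^)
Step 2: in state C at pos 2, read 0 -> (C,0)->write 0,move L,goto D. Now: state=D, head=1, tape[-4..3]=01000100 (head:      ^)
Step 3: in state D at pos 1, read 1 -> (D,1)->write 0,move L,goto A. Now: state=A, head=0, tape[-4..3]=01000000 (head:     ^)
Step 4: in state A at pos 0, read 0 -> (A,0)->write 1,move R,goto C. Now: state=C, head=1, tape[-4..3]=01001000 (head:      ^)
Step 5: in state C at pos 1, read 0 -> (C,0)->write 0,move L,goto D. Now: state=D, head=0, tape[-4..3]=01001000 (head:     ^)
Step 6: in state D at pos 0, read 1 -> (D,1)->write 0,move L,goto A. Now: state=A, head=-1, tape[-4..3]=01000000 (head:    ^)
Step 7: in state A at pos -1, read 0 -> (A,0)->write 1,move R,goto C. Now: state=C, head=0, tape[-4..3]=01010000 (head:     ^)
Step 8: in state C at pos 0, read 0 -> (C,0)->write 0,move L,goto D. Now: state=D, head=-1, tape[-4..3]=01010000 (head:    ^)
Step 9: in state D at pos -1, read 1 -> (D,1)->write 0,move L,goto A. Now: state=A, head=-2, tape[-4..3]=01000000 (head:   ^)
Step 10: in state A at pos -2, read 0 -> (A,0)->write 1,move R,goto C. Now: state=C, head=-1, tape[-4..3]=01100000 (head:    ^)
Cells containing 1 after step 10: {-3, -2} -> 2 cell(s)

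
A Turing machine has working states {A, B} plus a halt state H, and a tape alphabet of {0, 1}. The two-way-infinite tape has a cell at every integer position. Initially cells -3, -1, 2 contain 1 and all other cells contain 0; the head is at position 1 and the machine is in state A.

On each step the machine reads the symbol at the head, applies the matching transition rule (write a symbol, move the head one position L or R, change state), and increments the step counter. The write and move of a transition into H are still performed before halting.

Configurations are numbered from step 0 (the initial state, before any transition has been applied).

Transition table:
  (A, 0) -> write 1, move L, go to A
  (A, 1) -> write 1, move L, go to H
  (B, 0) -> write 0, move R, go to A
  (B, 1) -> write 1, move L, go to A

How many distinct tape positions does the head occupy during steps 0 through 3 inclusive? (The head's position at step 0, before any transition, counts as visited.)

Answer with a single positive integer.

Step 1: in state A at pos 1, read 0 -> (A,0)->write 1,move L,goto A. Now: state=A, head=0, tape[-4..3]=01010110 (head:     ^)
Step 2: in state A at pos 0, read 0 -> (A,0)->write 1,move L,goto A. Now: state=A, head=-1, tape[-4..3]=01011110 (head:    ^)
Step 3: in state A at pos -1, read 1 -> (A,1)->write 1,move L,goto H. Now: state=H, head=-2, tape[-4..3]=01011110 (head:   ^)
Head positions at steps 0..3: starting at 1, distinct positions visited = {-2, -1, 0, 1} -> 4 position(s)

Answer: 4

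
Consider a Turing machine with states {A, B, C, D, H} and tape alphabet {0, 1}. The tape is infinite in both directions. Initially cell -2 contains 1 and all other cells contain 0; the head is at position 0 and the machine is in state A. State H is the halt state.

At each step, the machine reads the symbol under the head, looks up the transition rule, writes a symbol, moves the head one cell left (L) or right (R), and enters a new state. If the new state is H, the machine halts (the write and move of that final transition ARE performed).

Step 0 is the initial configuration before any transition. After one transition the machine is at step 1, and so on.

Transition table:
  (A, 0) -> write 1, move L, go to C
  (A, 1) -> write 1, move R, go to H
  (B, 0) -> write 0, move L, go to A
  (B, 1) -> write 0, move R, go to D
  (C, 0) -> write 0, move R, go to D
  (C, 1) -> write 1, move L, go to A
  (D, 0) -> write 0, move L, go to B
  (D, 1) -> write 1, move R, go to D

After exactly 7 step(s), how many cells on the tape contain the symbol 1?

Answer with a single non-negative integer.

Answer: 1

Derivation:
Step 1: in state A at pos 0, read 0 -> (A,0)->write 1,move L,goto C. Now: state=C, head=-1, tape[-3..1]=01010 (head:   ^)
Step 2: in state C at pos -1, read 0 -> (C,0)->write 0,move R,goto D. Now: state=D, head=0, tape[-3..1]=01010 (head:    ^)
Step 3: in state D at pos 0, read 1 -> (D,1)->write 1,move R,goto D. Now: state=D, head=1, tape[-3..2]=010100 (head:     ^)
Step 4: in state D at pos 1, read 0 -> (D,0)->write 0,move L,goto B. Now: state=B, head=0, tape[-3..2]=010100 (head:    ^)
Step 5: in state B at pos 0, read 1 -> (B,1)->write 0,move R,goto D. Now: state=D, head=1, tape[-3..2]=010000 (head:     ^)
Step 6: in state D at pos 1, read 0 -> (D,0)->write 0,move L,goto B. Now: state=B, head=0, tape[-3..2]=010000 (head:    ^)
Step 7: in state B at pos 0, read 0 -> (B,0)->write 0,move L,goto A. Now: state=A, head=-1, tape[-3..2]=010000 (head:   ^)
Cells containing 1 after step 7: {-2} -> 1 cell(s)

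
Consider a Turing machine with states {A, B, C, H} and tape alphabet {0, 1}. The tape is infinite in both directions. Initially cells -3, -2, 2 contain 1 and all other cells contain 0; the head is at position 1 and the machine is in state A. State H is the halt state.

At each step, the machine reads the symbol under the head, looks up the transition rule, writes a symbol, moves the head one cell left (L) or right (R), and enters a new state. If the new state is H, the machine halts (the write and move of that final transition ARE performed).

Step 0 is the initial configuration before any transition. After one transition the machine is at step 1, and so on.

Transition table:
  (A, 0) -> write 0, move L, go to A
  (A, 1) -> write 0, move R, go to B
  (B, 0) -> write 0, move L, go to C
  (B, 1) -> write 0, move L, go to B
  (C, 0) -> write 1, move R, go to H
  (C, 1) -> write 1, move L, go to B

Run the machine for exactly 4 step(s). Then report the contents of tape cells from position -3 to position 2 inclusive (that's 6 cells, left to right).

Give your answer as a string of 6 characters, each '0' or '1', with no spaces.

Step 1: in state A at pos 1, read 0 -> (A,0)->write 0,move L,goto A. Now: state=A, head=0, tape[-4..3]=01100010 (head:     ^)
Step 2: in state A at pos 0, read 0 -> (A,0)->write 0,move L,goto A. Now: state=A, head=-1, tape[-4..3]=01100010 (head:    ^)
Step 3: in state A at pos -1, read 0 -> (A,0)->write 0,move L,goto A. Now: state=A, head=-2, tape[-4..3]=01100010 (head:   ^)
Step 4: in state A at pos -2, read 1 -> (A,1)->write 0,move R,goto B. Now: state=B, head=-1, tape[-4..3]=01000010 (head:    ^)

Answer: 100001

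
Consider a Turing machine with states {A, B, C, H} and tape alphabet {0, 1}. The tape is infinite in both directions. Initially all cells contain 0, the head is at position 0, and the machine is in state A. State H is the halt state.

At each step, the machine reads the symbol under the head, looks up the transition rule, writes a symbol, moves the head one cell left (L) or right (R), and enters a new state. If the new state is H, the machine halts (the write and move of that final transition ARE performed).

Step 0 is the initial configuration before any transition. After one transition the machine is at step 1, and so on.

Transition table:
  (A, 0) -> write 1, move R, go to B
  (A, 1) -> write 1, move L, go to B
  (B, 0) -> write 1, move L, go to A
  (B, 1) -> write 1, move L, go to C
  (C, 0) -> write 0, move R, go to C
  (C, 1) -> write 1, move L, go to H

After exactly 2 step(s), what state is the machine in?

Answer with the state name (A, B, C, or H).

Answer: A

Derivation:
Step 1: in state A at pos 0, read 0 -> (A,0)->write 1,move R,goto B. Now: state=B, head=1, tape[-1..2]=0100 (head:   ^)
Step 2: in state B at pos 1, read 0 -> (B,0)->write 1,move L,goto A. Now: state=A, head=0, tape[-1..2]=0110 (head:  ^)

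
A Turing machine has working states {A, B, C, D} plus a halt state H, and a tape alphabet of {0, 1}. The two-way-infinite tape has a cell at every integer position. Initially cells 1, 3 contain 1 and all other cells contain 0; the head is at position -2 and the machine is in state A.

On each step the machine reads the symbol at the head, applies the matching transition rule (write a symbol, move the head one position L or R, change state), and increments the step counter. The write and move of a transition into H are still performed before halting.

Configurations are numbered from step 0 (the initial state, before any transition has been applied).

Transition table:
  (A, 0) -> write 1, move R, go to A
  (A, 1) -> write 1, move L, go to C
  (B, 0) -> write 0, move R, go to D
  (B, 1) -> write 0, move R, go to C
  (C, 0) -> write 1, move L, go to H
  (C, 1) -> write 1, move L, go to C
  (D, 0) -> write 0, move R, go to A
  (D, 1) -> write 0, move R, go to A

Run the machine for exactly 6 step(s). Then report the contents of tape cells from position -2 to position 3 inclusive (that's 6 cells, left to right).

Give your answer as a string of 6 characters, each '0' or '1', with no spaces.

Step 1: in state A at pos -2, read 0 -> (A,0)->write 1,move R,goto A. Now: state=A, head=-1, tape[-3..4]=01001010 (head:   ^)
Step 2: in state A at pos -1, read 0 -> (A,0)->write 1,move R,goto A. Now: state=A, head=0, tape[-3..4]=01101010 (head:    ^)
Step 3: in state A at pos 0, read 0 -> (A,0)->write 1,move R,goto A. Now: state=A, head=1, tape[-3..4]=01111010 (head:     ^)
Step 4: in state A at pos 1, read 1 -> (A,1)->write 1,move L,goto C. Now: state=C, head=0, tape[-3..4]=01111010 (head:    ^)
Step 5: in state C at pos 0, read 1 -> (C,1)->write 1,move L,goto C. Now: state=C, head=-1, tape[-3..4]=01111010 (head:   ^)
Step 6: in state C at pos -1, read 1 -> (C,1)->write 1,move L,goto C. Now: state=C, head=-2, tape[-3..4]=01111010 (head:  ^)

Answer: 111101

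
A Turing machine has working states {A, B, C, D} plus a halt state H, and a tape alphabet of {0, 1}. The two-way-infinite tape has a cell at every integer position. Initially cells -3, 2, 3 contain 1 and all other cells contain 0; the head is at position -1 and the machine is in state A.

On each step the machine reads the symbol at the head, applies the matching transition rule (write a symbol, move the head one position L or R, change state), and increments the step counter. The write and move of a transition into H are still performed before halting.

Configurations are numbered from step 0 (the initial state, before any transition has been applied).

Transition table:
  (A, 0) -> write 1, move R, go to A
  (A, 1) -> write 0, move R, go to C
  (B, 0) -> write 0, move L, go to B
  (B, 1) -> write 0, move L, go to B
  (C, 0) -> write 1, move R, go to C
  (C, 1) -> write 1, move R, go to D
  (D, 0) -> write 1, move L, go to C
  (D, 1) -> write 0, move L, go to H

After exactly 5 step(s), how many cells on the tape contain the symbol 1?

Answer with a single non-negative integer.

Answer: 5

Derivation:
Step 1: in state A at pos -1, read 0 -> (A,0)->write 1,move R,goto A. Now: state=A, head=0, tape[-4..4]=010100110 (head:     ^)
Step 2: in state A at pos 0, read 0 -> (A,0)->write 1,move R,goto A. Now: state=A, head=1, tape[-4..4]=010110110 (head:      ^)
Step 3: in state A at pos 1, read 0 -> (A,0)->write 1,move R,goto A. Now: state=A, head=2, tape[-4..4]=010111110 (head:       ^)
Step 4: in state A at pos 2, read 1 -> (A,1)->write 0,move R,goto C. Now: state=C, head=3, tape[-4..4]=010111010 (head:        ^)
Step 5: in state C at pos 3, read 1 -> (C,1)->write 1,move R,goto D. Now: state=D, head=4, tape[-4..5]=0101110100 (head:         ^)
Cells containing 1 after step 5: {-3, -1, 0, 1, 3} -> 5 cell(s)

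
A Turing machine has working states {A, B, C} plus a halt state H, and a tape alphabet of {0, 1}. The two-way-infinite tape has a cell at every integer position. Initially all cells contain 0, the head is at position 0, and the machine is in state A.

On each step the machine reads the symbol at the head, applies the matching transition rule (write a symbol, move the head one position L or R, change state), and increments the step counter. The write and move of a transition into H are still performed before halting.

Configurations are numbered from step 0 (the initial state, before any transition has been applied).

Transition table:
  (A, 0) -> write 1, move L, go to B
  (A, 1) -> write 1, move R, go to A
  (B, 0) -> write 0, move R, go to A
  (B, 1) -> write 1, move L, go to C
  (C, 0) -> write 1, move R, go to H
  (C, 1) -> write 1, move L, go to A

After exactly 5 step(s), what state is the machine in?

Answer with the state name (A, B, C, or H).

Answer: C

Derivation:
Step 1: in state A at pos 0, read 0 -> (A,0)->write 1,move L,goto B. Now: state=B, head=-1, tape[-2..1]=0010 (head:  ^)
Step 2: in state B at pos -1, read 0 -> (B,0)->write 0,move R,goto A. Now: state=A, head=0, tape[-2..1]=0010 (head:   ^)
Step 3: in state A at pos 0, read 1 -> (A,1)->write 1,move R,goto A. Now: state=A, head=1, tape[-2..2]=00100 (head:    ^)
Step 4: in state A at pos 1, read 0 -> (A,0)->write 1,move L,goto B. Now: state=B, head=0, tape[-2..2]=00110 (head:   ^)
Step 5: in state B at pos 0, read 1 -> (B,1)->write 1,move L,goto C. Now: state=C, head=-1, tape[-2..2]=00110 (head:  ^)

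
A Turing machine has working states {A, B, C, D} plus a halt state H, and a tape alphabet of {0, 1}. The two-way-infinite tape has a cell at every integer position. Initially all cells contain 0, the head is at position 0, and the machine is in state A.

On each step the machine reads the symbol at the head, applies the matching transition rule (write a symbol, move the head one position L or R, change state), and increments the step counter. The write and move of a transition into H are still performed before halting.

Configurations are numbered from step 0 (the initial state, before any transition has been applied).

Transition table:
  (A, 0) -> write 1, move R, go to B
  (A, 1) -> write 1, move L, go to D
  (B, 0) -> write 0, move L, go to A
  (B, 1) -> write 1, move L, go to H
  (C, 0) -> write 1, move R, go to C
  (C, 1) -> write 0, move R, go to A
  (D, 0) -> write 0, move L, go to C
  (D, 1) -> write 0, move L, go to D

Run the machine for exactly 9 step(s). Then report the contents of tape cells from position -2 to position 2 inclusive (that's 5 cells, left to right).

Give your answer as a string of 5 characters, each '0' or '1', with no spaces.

Step 1: in state A at pos 0, read 0 -> (A,0)->write 1,move R,goto B. Now: state=B, head=1, tape[-1..2]=0100 (head:   ^)
Step 2: in state B at pos 1, read 0 -> (B,0)->write 0,move L,goto A. Now: state=A, head=0, tape[-1..2]=0100 (head:  ^)
Step 3: in state A at pos 0, read 1 -> (A,1)->write 1,move L,goto D. Now: state=D, head=-1, tape[-2..2]=00100 (head:  ^)
Step 4: in state D at pos -1, read 0 -> (D,0)->write 0,move L,goto C. Now: state=C, head=-2, tape[-3..2]=000100 (head:  ^)
Step 5: in state C at pos -2, read 0 -> (C,0)->write 1,move R,goto C. Now: state=C, head=-1, tape[-3..2]=010100 (head:   ^)
Step 6: in state C at pos -1, read 0 -> (C,0)->write 1,move R,goto C. Now: state=C, head=0, tape[-3..2]=011100 (head:    ^)
Step 7: in state C at pos 0, read 1 -> (C,1)->write 0,move R,goto A. Now: state=A, head=1, tape[-3..2]=011000 (head:     ^)
Step 8: in state A at pos 1, read 0 -> (A,0)->write 1,move R,goto B. Now: state=B, head=2, tape[-3..3]=0110100 (head:      ^)
Step 9: in state B at pos 2, read 0 -> (B,0)->write 0,move L,goto A. Now: state=A, head=1, tape[-3..3]=0110100 (head:     ^)

Answer: 11010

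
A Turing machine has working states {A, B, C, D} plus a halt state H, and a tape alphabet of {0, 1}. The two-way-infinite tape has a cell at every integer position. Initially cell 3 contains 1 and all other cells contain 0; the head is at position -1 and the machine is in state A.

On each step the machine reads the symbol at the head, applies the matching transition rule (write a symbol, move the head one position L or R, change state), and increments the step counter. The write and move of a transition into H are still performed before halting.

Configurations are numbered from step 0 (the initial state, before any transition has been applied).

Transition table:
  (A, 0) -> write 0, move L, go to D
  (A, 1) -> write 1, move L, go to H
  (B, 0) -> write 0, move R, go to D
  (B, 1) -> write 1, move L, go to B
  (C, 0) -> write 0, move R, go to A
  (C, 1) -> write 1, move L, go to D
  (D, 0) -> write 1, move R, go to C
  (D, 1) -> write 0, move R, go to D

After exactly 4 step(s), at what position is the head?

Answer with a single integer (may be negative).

Answer: -1

Derivation:
Step 1: in state A at pos -1, read 0 -> (A,0)->write 0,move L,goto D. Now: state=D, head=-2, tape[-3..4]=00000010 (head:  ^)
Step 2: in state D at pos -2, read 0 -> (D,0)->write 1,move R,goto C. Now: state=C, head=-1, tape[-3..4]=01000010 (head:   ^)
Step 3: in state C at pos -1, read 0 -> (C,0)->write 0,move R,goto A. Now: state=A, head=0, tape[-3..4]=01000010 (head:    ^)
Step 4: in state A at pos 0, read 0 -> (A,0)->write 0,move L,goto D. Now: state=D, head=-1, tape[-3..4]=01000010 (head:   ^)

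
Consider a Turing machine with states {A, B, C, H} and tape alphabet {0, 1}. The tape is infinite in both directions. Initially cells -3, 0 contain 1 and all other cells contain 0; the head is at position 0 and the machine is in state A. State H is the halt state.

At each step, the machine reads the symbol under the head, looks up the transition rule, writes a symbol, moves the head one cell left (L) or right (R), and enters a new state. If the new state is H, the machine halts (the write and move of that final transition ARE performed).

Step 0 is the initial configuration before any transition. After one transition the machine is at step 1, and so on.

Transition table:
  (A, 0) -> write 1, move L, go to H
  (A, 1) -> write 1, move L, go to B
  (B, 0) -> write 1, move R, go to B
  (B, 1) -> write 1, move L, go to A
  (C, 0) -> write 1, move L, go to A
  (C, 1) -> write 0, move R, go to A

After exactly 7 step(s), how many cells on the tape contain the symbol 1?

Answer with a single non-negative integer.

Step 1: in state A at pos 0, read 1 -> (A,1)->write 1,move L,goto B. Now: state=B, head=-1, tape[-4..1]=010010 (head:    ^)
Step 2: in state B at pos -1, read 0 -> (B,0)->write 1,move R,goto B. Now: state=B, head=0, tape[-4..1]=010110 (head:     ^)
Step 3: in state B at pos 0, read 1 -> (B,1)->write 1,move L,goto A. Now: state=A, head=-1, tape[-4..1]=010110 (head:    ^)
Step 4: in state A at pos -1, read 1 -> (A,1)->write 1,move L,goto B. Now: state=B, head=-2, tape[-4..1]=010110 (head:   ^)
Step 5: in state B at pos -2, read 0 -> (B,0)->write 1,move R,goto B. Now: state=B, head=-1, tape[-4..1]=011110 (head:    ^)
Step 6: in state B at pos -1, read 1 -> (B,1)->write 1,move L,goto A. Now: state=A, head=-2, tape[-4..1]=011110 (head:   ^)
Step 7: in state A at pos -2, read 1 -> (A,1)->write 1,move L,goto B. Now: state=B, head=-3, tape[-4..1]=011110 (head:  ^)
Cells containing 1 after step 7: {-3, -2, -1, 0} -> 4 cell(s)

Answer: 4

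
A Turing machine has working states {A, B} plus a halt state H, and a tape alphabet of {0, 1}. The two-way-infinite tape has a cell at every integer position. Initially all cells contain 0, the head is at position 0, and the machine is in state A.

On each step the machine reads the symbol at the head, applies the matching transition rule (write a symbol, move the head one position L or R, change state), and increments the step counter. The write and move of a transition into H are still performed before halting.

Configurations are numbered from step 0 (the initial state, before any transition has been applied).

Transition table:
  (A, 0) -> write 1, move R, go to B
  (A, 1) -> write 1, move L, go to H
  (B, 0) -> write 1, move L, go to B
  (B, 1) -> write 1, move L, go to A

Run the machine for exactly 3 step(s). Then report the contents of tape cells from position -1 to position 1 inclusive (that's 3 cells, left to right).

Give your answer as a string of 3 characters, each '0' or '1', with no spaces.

Answer: 011

Derivation:
Step 1: in state A at pos 0, read 0 -> (A,0)->write 1,move R,goto B. Now: state=B, head=1, tape[-1..2]=0100 (head:   ^)
Step 2: in state B at pos 1, read 0 -> (B,0)->write 1,move L,goto B. Now: state=B, head=0, tape[-1..2]=0110 (head:  ^)
Step 3: in state B at pos 0, read 1 -> (B,1)->write 1,move L,goto A. Now: state=A, head=-1, tape[-2..2]=00110 (head:  ^)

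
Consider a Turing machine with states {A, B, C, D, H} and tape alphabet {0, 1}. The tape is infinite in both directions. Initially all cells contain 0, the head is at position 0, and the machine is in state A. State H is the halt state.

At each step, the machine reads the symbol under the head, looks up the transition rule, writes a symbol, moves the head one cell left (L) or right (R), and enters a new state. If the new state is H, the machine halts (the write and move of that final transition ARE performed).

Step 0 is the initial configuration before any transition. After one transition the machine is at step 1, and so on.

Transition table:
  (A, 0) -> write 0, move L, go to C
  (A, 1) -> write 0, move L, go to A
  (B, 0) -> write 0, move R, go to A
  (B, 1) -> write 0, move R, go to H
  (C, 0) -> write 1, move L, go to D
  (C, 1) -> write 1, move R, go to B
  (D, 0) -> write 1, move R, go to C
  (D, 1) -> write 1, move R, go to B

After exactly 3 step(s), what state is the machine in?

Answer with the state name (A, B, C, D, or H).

Step 1: in state A at pos 0, read 0 -> (A,0)->write 0,move L,goto C. Now: state=C, head=-1, tape[-2..1]=0000 (head:  ^)
Step 2: in state C at pos -1, read 0 -> (C,0)->write 1,move L,goto D. Now: state=D, head=-2, tape[-3..1]=00100 (head:  ^)
Step 3: in state D at pos -2, read 0 -> (D,0)->write 1,move R,goto C. Now: state=C, head=-1, tape[-3..1]=01100 (head:   ^)

Answer: C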